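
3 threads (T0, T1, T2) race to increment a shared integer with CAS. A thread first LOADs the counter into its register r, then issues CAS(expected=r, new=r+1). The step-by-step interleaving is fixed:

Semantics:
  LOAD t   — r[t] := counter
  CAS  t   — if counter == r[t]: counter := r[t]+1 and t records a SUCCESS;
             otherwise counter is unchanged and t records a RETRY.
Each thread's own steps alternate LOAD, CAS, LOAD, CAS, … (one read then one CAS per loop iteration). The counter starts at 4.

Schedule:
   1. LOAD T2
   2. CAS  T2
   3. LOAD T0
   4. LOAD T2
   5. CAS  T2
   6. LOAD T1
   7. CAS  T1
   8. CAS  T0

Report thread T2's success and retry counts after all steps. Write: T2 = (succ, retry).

[1] T2.load  rd  (counter 4, T2.r 4)
[2] T2.cas  hit  (counter 5, T2.r 4)
[3] T0.load  rd  (counter 5, T0.r 5)
[4] T2.load  rd  (counter 5, T2.r 5)
[5] T2.cas  hit  (counter 6, T2.r 5)
[6] T1.load  rd  (counter 6, T1.r 6)
[7] T1.cas  hit  (counter 7, T1.r 6)
[8] T0.cas  miss  (counter 7, T0.r 5)

T2 = (2, 0)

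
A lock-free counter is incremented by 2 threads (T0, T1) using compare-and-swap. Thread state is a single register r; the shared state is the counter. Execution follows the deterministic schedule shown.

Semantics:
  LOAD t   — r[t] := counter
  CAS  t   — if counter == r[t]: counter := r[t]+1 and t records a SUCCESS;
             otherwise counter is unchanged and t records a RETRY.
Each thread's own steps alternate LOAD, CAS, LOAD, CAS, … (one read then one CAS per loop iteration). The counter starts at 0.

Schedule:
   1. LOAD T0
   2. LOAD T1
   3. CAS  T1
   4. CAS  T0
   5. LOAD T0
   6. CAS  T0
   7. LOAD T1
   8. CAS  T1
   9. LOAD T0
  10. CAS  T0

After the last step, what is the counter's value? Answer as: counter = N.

counter = 4

   1) LOAD T0:  M=0  r_T0=0
   2) LOAD T1:  M=0  r_T1=0
   3) CAS  T1:  M=1  r_T1=0 ✓
   4) CAS  T0:  M=1  r_T0=0 ✗
   5) LOAD T0:  M=1  r_T0=1
   6) CAS  T0:  M=2  r_T0=1 ✓
   7) LOAD T1:  M=2  r_T1=2
   8) CAS  T1:  M=3  r_T1=2 ✓
   9) LOAD T0:  M=3  r_T0=3
  10) CAS  T0:  M=4  r_T0=3 ✓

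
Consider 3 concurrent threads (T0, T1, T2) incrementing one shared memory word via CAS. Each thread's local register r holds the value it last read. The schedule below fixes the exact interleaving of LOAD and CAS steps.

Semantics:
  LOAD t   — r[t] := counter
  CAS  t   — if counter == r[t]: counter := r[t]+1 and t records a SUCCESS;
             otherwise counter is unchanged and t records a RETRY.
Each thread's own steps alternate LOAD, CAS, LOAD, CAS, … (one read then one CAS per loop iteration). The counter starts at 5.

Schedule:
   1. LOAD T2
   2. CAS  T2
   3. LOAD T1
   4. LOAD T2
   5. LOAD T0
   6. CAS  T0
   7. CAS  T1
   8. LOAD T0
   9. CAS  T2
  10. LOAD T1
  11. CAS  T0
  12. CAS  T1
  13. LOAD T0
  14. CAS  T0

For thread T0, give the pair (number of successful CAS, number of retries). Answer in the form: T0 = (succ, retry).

#1 T2 reads 5
#2 T2 CAS(5→6) writes; counter now 6
#3 T1 reads 6
#4 T2 reads 6
#5 T0 reads 6
#6 T0 CAS(6→7) writes; counter now 7
#7 T1 CAS(6→7) fails; counter now 7
#8 T0 reads 7
#9 T2 CAS(6→7) fails; counter now 7
#10 T1 reads 7
#11 T0 CAS(7→8) writes; counter now 8
#12 T1 CAS(7→8) fails; counter now 8
#13 T0 reads 8
#14 T0 CAS(8→9) writes; counter now 9

T0 = (3, 0)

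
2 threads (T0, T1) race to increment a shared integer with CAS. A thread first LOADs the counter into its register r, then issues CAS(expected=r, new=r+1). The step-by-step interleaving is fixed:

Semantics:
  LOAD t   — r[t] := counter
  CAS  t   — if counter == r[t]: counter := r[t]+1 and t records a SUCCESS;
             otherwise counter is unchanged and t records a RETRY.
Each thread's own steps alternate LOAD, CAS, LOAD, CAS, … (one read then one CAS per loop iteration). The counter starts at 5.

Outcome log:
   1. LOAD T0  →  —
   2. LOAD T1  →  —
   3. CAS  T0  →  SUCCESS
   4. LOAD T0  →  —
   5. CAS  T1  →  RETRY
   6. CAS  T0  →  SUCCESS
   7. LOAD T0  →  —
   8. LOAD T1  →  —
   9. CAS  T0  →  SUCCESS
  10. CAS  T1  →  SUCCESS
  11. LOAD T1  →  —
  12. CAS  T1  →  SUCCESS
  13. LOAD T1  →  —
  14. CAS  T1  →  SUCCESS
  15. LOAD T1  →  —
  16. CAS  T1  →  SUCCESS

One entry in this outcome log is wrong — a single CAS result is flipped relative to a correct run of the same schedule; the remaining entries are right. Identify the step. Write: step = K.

step = 10

Reference trace:
1. LOAD T0 → mem=5 r[T0]=5 [LOAD]
2. LOAD T1 → mem=5 r[T1]=5 [LOAD]
3. CAS T0 → mem=6 r[T0]=5 [OK]
4. LOAD T0 → mem=6 r[T0]=6 [LOAD]
5. CAS T1 → mem=6 r[T1]=5 [RETRY]
6. CAS T0 → mem=7 r[T0]=6 [OK]
7. LOAD T0 → mem=7 r[T0]=7 [LOAD]
8. LOAD T1 → mem=7 r[T1]=7 [LOAD]
9. CAS T0 → mem=8 r[T0]=7 [OK]
10. CAS T1 → mem=8 r[T1]=7 [RETRY]
11. LOAD T1 → mem=8 r[T1]=8 [LOAD]
12. CAS T1 → mem=9 r[T1]=8 [OK]
13. LOAD T1 → mem=9 r[T1]=9 [LOAD]
14. CAS T1 → mem=10 r[T1]=9 [OK]
15. LOAD T1 → mem=10 r[T1]=10 [LOAD]
16. CAS T1 → mem=11 r[T1]=10 [OK]
Mismatch at 10.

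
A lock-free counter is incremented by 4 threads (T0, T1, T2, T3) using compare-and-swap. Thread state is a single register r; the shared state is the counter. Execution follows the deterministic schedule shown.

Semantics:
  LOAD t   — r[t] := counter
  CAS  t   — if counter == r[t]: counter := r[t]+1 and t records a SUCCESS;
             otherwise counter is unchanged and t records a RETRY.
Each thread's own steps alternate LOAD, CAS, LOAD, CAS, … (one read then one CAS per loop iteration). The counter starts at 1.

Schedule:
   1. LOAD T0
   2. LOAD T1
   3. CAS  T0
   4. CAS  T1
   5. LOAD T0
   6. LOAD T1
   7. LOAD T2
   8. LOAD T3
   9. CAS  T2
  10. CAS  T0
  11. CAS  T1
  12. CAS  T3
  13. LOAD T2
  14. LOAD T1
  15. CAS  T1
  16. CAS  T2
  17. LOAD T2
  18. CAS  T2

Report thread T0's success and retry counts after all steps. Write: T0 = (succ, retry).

T0 = (1, 1)

1. LOAD T0 → mem=1 r[T0]=1 [LOAD]
2. LOAD T1 → mem=1 r[T1]=1 [LOAD]
3. CAS T0 → mem=2 r[T0]=1 [OK]
4. CAS T1 → mem=2 r[T1]=1 [RETRY]
5. LOAD T0 → mem=2 r[T0]=2 [LOAD]
6. LOAD T1 → mem=2 r[T1]=2 [LOAD]
7. LOAD T2 → mem=2 r[T2]=2 [LOAD]
8. LOAD T3 → mem=2 r[T3]=2 [LOAD]
9. CAS T2 → mem=3 r[T2]=2 [OK]
10. CAS T0 → mem=3 r[T0]=2 [RETRY]
11. CAS T1 → mem=3 r[T1]=2 [RETRY]
12. CAS T3 → mem=3 r[T3]=2 [RETRY]
13. LOAD T2 → mem=3 r[T2]=3 [LOAD]
14. LOAD T1 → mem=3 r[T1]=3 [LOAD]
15. CAS T1 → mem=4 r[T1]=3 [OK]
16. CAS T2 → mem=4 r[T2]=3 [RETRY]
17. LOAD T2 → mem=4 r[T2]=4 [LOAD]
18. CAS T2 → mem=5 r[T2]=4 [OK]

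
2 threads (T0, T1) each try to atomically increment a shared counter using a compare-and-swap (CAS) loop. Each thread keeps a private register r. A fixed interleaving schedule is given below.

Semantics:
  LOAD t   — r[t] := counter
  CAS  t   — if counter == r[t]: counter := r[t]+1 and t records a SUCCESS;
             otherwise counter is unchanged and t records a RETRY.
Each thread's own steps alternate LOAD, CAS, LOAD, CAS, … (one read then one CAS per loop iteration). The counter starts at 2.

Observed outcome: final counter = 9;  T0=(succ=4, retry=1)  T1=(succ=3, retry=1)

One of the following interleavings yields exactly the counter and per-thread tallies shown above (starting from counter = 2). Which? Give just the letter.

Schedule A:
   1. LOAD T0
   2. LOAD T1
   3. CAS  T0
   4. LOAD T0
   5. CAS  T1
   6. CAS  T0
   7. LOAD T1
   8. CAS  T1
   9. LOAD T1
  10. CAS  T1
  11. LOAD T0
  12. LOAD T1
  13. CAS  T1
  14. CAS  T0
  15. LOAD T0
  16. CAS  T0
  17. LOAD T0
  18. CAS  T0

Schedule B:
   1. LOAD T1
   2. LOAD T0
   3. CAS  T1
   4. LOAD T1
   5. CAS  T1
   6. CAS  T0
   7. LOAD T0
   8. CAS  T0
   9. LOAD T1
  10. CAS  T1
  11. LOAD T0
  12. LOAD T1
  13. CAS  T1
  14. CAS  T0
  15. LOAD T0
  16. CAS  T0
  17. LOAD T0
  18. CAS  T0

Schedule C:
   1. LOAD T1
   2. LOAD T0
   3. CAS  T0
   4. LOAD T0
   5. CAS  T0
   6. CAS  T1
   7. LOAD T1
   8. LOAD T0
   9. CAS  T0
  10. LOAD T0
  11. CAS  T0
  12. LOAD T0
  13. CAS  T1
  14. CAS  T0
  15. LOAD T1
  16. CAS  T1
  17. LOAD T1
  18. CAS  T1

Simulating candidate A:
   1) LOAD T0:  M=2  r_T0=2
   2) LOAD T1:  M=2  r_T1=2
   3) CAS  T0:  M=3  r_T0=2 ✓
   4) LOAD T0:  M=3  r_T0=3
   5) CAS  T1:  M=3  r_T1=2 ✗
   6) CAS  T0:  M=4  r_T0=3 ✓
   7) LOAD T1:  M=4  r_T1=4
   8) CAS  T1:  M=5  r_T1=4 ✓
   9) LOAD T1:  M=5  r_T1=5
  10) CAS  T1:  M=6  r_T1=5 ✓
  11) LOAD T0:  M=6  r_T0=6
  12) LOAD T1:  M=6  r_T1=6
  13) CAS  T1:  M=7  r_T1=6 ✓
  14) CAS  T0:  M=7  r_T0=6 ✗
  15) LOAD T0:  M=7  r_T0=7
  16) CAS  T0:  M=8  r_T0=7 ✓
  17) LOAD T0:  M=8  r_T0=8
  18) CAS  T0:  M=9  r_T0=8 ✓

A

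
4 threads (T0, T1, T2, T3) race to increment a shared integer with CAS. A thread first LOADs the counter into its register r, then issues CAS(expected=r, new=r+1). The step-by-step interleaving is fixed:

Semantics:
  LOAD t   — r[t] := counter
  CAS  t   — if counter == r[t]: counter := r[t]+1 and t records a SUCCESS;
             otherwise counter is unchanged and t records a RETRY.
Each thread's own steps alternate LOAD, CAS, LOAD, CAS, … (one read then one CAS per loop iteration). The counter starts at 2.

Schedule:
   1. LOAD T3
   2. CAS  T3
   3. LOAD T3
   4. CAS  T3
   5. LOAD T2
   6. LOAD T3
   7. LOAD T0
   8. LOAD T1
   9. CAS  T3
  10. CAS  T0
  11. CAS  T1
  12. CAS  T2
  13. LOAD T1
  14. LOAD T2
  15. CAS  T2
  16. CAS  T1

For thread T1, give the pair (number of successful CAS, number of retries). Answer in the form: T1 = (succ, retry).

[1] T3.load  rd  (counter 2, T3.r 2)
[2] T3.cas  hit  (counter 3, T3.r 2)
[3] T3.load  rd  (counter 3, T3.r 3)
[4] T3.cas  hit  (counter 4, T3.r 3)
[5] T2.load  rd  (counter 4, T2.r 4)
[6] T3.load  rd  (counter 4, T3.r 4)
[7] T0.load  rd  (counter 4, T0.r 4)
[8] T1.load  rd  (counter 4, T1.r 4)
[9] T3.cas  hit  (counter 5, T3.r 4)
[10] T0.cas  miss  (counter 5, T0.r 4)
[11] T1.cas  miss  (counter 5, T1.r 4)
[12] T2.cas  miss  (counter 5, T2.r 4)
[13] T1.load  rd  (counter 5, T1.r 5)
[14] T2.load  rd  (counter 5, T2.r 5)
[15] T2.cas  hit  (counter 6, T2.r 5)
[16] T1.cas  miss  (counter 6, T1.r 5)

T1 = (0, 2)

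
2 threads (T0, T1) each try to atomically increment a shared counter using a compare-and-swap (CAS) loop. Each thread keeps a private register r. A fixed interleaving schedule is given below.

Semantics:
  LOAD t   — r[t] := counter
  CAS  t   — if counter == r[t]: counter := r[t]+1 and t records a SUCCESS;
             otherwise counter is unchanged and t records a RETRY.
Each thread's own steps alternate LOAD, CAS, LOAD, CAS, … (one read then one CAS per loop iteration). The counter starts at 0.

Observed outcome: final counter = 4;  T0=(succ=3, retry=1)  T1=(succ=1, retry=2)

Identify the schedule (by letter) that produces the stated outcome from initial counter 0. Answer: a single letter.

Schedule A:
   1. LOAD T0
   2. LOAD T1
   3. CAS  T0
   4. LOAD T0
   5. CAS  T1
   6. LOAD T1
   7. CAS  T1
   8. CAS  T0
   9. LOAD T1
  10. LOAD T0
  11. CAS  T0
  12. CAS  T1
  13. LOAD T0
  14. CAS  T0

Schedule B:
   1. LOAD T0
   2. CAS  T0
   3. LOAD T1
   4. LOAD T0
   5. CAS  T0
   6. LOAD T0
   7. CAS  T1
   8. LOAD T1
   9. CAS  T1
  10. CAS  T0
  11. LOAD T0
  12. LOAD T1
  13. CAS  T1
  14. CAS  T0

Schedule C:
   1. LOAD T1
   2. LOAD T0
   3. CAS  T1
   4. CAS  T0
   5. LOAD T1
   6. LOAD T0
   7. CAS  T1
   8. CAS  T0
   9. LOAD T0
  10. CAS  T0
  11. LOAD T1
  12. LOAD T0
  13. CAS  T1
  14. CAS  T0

A

Tracing schedule A:
1. LOAD T0 → mem=0 r[T0]=0 [LOAD]
2. LOAD T1 → mem=0 r[T1]=0 [LOAD]
3. CAS T0 → mem=1 r[T0]=0 [OK]
4. LOAD T0 → mem=1 r[T0]=1 [LOAD]
5. CAS T1 → mem=1 r[T1]=0 [RETRY]
6. LOAD T1 → mem=1 r[T1]=1 [LOAD]
7. CAS T1 → mem=2 r[T1]=1 [OK]
8. CAS T0 → mem=2 r[T0]=1 [RETRY]
9. LOAD T1 → mem=2 r[T1]=2 [LOAD]
10. LOAD T0 → mem=2 r[T0]=2 [LOAD]
11. CAS T0 → mem=3 r[T0]=2 [OK]
12. CAS T1 → mem=3 r[T1]=2 [RETRY]
13. LOAD T0 → mem=3 r[T0]=3 [LOAD]
14. CAS T0 → mem=4 r[T0]=3 [OK]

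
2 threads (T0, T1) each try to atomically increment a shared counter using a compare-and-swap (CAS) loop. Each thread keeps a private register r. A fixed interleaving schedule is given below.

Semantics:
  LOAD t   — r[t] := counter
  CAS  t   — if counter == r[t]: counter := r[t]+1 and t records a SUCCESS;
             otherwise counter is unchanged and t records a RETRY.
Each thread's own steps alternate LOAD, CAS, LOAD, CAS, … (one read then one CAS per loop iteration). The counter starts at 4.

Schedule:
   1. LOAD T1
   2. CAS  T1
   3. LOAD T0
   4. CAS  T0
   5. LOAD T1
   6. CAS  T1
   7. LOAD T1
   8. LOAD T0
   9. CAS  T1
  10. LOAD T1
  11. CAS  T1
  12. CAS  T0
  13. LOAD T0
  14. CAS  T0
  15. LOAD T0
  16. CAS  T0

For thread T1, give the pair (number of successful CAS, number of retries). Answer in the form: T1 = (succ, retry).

T1 = (4, 0)

step 1: T1 LOAD ⇒ load; ctr=4 reg=4
step 2: T1 CAS ⇒ ok; ctr=5 reg=4
step 3: T0 LOAD ⇒ load; ctr=5 reg=5
step 4: T0 CAS ⇒ ok; ctr=6 reg=5
step 5: T1 LOAD ⇒ load; ctr=6 reg=6
step 6: T1 CAS ⇒ ok; ctr=7 reg=6
step 7: T1 LOAD ⇒ load; ctr=7 reg=7
step 8: T0 LOAD ⇒ load; ctr=7 reg=7
step 9: T1 CAS ⇒ ok; ctr=8 reg=7
step 10: T1 LOAD ⇒ load; ctr=8 reg=8
step 11: T1 CAS ⇒ ok; ctr=9 reg=8
step 12: T0 CAS ⇒ retry; ctr=9 reg=7
step 13: T0 LOAD ⇒ load; ctr=9 reg=9
step 14: T0 CAS ⇒ ok; ctr=10 reg=9
step 15: T0 LOAD ⇒ load; ctr=10 reg=10
step 16: T0 CAS ⇒ ok; ctr=11 reg=10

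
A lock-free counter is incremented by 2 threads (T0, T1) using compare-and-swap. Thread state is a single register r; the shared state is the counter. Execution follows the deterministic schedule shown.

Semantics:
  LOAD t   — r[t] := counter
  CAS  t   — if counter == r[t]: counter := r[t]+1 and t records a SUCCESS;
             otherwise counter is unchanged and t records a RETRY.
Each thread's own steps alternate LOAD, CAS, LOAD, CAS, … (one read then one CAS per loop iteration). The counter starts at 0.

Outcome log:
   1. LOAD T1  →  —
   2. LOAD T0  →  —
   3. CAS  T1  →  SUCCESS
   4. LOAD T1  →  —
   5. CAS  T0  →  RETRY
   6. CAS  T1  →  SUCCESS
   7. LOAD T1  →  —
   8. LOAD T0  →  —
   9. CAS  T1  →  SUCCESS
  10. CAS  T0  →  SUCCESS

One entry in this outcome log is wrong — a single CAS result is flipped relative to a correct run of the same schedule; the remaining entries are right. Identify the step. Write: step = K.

step = 10

Re-executing:
T1 LOAD — after: cnt=0, r=0 — load
T0 LOAD — after: cnt=0, r=0 — load
T1 CAS — after: cnt=1, r=0 — ok
T1 LOAD — after: cnt=1, r=1 — load
T0 CAS — after: cnt=1, r=0 — retry
T1 CAS — after: cnt=2, r=1 — ok
T1 LOAD — after: cnt=2, r=2 — load
T0 LOAD — after: cnt=2, r=2 — load
T1 CAS — after: cnt=3, r=2 — ok
T0 CAS — after: cnt=3, r=2 — retry
Mismatch at 10.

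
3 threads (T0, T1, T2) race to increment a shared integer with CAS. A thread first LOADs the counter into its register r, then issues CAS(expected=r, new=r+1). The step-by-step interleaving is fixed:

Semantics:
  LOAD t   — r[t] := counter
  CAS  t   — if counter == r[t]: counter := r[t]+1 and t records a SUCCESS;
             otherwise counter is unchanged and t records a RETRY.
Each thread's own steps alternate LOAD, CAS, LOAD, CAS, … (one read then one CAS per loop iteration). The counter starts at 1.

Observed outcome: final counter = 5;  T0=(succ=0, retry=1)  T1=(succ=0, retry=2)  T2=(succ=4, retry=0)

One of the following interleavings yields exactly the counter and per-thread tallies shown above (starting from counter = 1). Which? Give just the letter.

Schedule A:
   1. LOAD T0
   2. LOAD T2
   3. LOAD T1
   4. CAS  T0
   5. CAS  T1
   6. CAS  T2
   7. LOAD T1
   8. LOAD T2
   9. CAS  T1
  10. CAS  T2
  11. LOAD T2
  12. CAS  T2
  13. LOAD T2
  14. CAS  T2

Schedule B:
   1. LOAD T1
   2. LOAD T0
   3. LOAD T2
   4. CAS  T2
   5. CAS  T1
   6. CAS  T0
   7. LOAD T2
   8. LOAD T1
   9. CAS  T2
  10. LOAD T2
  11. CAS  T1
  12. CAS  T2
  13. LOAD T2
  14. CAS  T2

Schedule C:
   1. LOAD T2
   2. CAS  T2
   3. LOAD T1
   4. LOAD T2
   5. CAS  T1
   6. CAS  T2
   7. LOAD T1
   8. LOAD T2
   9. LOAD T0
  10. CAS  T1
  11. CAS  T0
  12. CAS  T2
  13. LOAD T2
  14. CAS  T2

Tracing schedule B:
[1] T1.load  rd  (counter 1, T1.r 1)
[2] T0.load  rd  (counter 1, T0.r 1)
[3] T2.load  rd  (counter 1, T2.r 1)
[4] T2.cas  hit  (counter 2, T2.r 1)
[5] T1.cas  miss  (counter 2, T1.r 1)
[6] T0.cas  miss  (counter 2, T0.r 1)
[7] T2.load  rd  (counter 2, T2.r 2)
[8] T1.load  rd  (counter 2, T1.r 2)
[9] T2.cas  hit  (counter 3, T2.r 2)
[10] T2.load  rd  (counter 3, T2.r 3)
[11] T1.cas  miss  (counter 3, T1.r 2)
[12] T2.cas  hit  (counter 4, T2.r 3)
[13] T2.load  rd  (counter 4, T2.r 4)
[14] T2.cas  hit  (counter 5, T2.r 4)

B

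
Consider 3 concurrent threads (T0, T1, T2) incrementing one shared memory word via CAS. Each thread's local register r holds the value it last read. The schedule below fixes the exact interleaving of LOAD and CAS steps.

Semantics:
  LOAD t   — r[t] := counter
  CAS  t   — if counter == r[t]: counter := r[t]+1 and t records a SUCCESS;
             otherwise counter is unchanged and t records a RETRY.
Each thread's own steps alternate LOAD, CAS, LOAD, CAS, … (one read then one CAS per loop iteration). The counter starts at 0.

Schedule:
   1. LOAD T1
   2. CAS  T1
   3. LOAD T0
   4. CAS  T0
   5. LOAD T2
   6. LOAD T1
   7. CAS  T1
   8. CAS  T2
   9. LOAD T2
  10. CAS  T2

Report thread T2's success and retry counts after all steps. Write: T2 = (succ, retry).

[1] T1.load  rd  (counter 0, T1.r 0)
[2] T1.cas  hit  (counter 1, T1.r 0)
[3] T0.load  rd  (counter 1, T0.r 1)
[4] T0.cas  hit  (counter 2, T0.r 1)
[5] T2.load  rd  (counter 2, T2.r 2)
[6] T1.load  rd  (counter 2, T1.r 2)
[7] T1.cas  hit  (counter 3, T1.r 2)
[8] T2.cas  miss  (counter 3, T2.r 2)
[9] T2.load  rd  (counter 3, T2.r 3)
[10] T2.cas  hit  (counter 4, T2.r 3)

T2 = (1, 1)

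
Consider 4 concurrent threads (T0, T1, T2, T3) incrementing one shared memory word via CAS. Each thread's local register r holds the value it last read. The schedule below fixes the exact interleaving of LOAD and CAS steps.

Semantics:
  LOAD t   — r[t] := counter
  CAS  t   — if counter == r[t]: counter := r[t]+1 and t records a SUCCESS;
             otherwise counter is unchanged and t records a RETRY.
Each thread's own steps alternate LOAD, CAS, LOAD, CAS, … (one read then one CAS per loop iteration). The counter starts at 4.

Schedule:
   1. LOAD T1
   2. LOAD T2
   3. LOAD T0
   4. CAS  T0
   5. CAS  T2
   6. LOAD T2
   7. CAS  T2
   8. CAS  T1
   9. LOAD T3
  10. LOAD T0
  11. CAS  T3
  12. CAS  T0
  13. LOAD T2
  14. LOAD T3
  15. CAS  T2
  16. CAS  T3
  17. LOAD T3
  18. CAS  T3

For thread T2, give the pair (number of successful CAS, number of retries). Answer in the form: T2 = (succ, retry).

T2 = (2, 1)

#1 T1 reads 4
#2 T2 reads 4
#3 T0 reads 4
#4 T0 CAS(4→5) writes; counter now 5
#5 T2 CAS(4→5) fails; counter now 5
#6 T2 reads 5
#7 T2 CAS(5→6) writes; counter now 6
#8 T1 CAS(4→5) fails; counter now 6
#9 T3 reads 6
#10 T0 reads 6
#11 T3 CAS(6→7) writes; counter now 7
#12 T0 CAS(6→7) fails; counter now 7
#13 T2 reads 7
#14 T3 reads 7
#15 T2 CAS(7→8) writes; counter now 8
#16 T3 CAS(7→8) fails; counter now 8
#17 T3 reads 8
#18 T3 CAS(8→9) writes; counter now 9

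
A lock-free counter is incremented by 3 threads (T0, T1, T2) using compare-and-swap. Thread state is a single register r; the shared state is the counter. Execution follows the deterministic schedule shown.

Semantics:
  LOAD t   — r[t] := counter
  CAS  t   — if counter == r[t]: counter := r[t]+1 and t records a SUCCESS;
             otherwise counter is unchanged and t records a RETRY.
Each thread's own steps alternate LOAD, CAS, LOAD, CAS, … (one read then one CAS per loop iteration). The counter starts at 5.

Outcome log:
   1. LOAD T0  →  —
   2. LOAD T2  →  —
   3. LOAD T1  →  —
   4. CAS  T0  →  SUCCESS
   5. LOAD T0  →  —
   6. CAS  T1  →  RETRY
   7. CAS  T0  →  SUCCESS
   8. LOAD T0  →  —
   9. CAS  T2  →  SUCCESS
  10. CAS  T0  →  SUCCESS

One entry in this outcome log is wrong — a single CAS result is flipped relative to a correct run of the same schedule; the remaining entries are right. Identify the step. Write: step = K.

step = 9

Correct run:
1. LOAD T0 → mem=5 r[T0]=5 [LOAD]
2. LOAD T2 → mem=5 r[T2]=5 [LOAD]
3. LOAD T1 → mem=5 r[T1]=5 [LOAD]
4. CAS T0 → mem=6 r[T0]=5 [OK]
5. LOAD T0 → mem=6 r[T0]=6 [LOAD]
6. CAS T1 → mem=6 r[T1]=5 [RETRY]
7. CAS T0 → mem=7 r[T0]=6 [OK]
8. LOAD T0 → mem=7 r[T0]=7 [LOAD]
9. CAS T2 → mem=7 r[T2]=5 [RETRY]
10. CAS T0 → mem=8 r[T0]=7 [OK]
Log disagrees first at step 9.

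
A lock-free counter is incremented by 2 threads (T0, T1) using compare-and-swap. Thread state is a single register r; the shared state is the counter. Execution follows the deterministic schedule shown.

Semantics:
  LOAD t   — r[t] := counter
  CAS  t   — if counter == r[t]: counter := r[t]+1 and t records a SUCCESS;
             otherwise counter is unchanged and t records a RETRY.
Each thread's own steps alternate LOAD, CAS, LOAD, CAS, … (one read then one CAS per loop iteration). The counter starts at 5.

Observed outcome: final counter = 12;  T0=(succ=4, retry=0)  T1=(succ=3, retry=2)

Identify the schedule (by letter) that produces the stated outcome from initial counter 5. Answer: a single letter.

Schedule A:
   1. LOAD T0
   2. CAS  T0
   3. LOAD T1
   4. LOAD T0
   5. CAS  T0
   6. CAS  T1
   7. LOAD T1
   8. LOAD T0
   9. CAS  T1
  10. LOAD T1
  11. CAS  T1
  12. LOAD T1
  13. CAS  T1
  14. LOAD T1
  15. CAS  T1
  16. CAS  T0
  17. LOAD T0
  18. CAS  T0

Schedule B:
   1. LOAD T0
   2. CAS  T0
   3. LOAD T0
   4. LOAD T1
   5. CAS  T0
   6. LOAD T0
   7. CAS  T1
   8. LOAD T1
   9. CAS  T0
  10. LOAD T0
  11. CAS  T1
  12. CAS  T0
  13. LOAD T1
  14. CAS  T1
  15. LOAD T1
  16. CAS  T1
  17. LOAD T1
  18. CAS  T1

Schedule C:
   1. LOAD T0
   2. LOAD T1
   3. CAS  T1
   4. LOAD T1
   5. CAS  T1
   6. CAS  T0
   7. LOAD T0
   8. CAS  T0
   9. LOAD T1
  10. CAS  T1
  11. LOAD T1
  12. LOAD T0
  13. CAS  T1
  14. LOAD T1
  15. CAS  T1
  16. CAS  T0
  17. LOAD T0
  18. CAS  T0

B

Run B:
step 1: T0 LOAD ⇒ load; ctr=5 reg=5
step 2: T0 CAS ⇒ ok; ctr=6 reg=5
step 3: T0 LOAD ⇒ load; ctr=6 reg=6
step 4: T1 LOAD ⇒ load; ctr=6 reg=6
step 5: T0 CAS ⇒ ok; ctr=7 reg=6
step 6: T0 LOAD ⇒ load; ctr=7 reg=7
step 7: T1 CAS ⇒ retry; ctr=7 reg=6
step 8: T1 LOAD ⇒ load; ctr=7 reg=7
step 9: T0 CAS ⇒ ok; ctr=8 reg=7
step 10: T0 LOAD ⇒ load; ctr=8 reg=8
step 11: T1 CAS ⇒ retry; ctr=8 reg=7
step 12: T0 CAS ⇒ ok; ctr=9 reg=8
step 13: T1 LOAD ⇒ load; ctr=9 reg=9
step 14: T1 CAS ⇒ ok; ctr=10 reg=9
step 15: T1 LOAD ⇒ load; ctr=10 reg=10
step 16: T1 CAS ⇒ ok; ctr=11 reg=10
step 17: T1 LOAD ⇒ load; ctr=11 reg=11
step 18: T1 CAS ⇒ ok; ctr=12 reg=11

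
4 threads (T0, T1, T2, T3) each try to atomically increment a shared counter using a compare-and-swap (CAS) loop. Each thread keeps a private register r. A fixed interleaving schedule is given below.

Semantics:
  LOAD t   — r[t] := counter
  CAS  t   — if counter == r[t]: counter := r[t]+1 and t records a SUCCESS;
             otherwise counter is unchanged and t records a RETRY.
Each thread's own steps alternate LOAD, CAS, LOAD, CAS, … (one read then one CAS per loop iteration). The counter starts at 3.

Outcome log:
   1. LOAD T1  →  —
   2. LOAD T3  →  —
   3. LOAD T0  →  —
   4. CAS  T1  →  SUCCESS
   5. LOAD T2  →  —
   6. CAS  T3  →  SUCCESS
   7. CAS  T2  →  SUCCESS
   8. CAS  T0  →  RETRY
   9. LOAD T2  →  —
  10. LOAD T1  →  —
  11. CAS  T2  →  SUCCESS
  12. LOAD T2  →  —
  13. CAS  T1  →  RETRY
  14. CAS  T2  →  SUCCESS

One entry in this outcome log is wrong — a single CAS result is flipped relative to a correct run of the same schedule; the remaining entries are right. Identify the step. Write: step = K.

Re-executing:
[1] T1.load  rd  (counter 3, T1.r 3)
[2] T3.load  rd  (counter 3, T3.r 3)
[3] T0.load  rd  (counter 3, T0.r 3)
[4] T1.cas  hit  (counter 4, T1.r 3)
[5] T2.load  rd  (counter 4, T2.r 4)
[6] T3.cas  miss  (counter 4, T3.r 3)
[7] T2.cas  hit  (counter 5, T2.r 4)
[8] T0.cas  miss  (counter 5, T0.r 3)
[9] T2.load  rd  (counter 5, T2.r 5)
[10] T1.load  rd  (counter 5, T1.r 5)
[11] T2.cas  hit  (counter 6, T2.r 5)
[12] T2.load  rd  (counter 6, T2.r 6)
[13] T1.cas  miss  (counter 6, T1.r 5)
[14] T2.cas  hit  (counter 7, T2.r 6)
Flip is step 6.

step = 6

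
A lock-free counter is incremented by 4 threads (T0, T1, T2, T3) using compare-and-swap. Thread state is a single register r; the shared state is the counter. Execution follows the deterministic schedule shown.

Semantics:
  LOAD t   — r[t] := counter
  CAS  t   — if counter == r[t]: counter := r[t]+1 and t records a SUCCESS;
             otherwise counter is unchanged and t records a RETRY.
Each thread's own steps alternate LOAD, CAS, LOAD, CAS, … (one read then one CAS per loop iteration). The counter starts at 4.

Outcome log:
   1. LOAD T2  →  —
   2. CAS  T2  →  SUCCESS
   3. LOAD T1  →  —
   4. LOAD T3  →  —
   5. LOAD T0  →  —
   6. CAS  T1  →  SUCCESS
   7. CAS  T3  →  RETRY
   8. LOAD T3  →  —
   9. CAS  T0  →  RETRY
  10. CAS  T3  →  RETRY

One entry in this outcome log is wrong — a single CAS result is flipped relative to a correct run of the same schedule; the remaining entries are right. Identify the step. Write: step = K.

Re-executing:
   1) LOAD T2:  M=4  r_T2=4
   2) CAS  T2:  M=5  r_T2=4 ✓
   3) LOAD T1:  M=5  r_T1=5
   4) LOAD T3:  M=5  r_T3=5
   5) LOAD T0:  M=5  r_T0=5
   6) CAS  T1:  M=6  r_T1=5 ✓
   7) CAS  T3:  M=6  r_T3=5 ✗
   8) LOAD T3:  M=6  r_T3=6
   9) CAS  T0:  M=6  r_T0=5 ✗
  10) CAS  T3:  M=7  r_T3=6 ✓
Mismatch at 10.

step = 10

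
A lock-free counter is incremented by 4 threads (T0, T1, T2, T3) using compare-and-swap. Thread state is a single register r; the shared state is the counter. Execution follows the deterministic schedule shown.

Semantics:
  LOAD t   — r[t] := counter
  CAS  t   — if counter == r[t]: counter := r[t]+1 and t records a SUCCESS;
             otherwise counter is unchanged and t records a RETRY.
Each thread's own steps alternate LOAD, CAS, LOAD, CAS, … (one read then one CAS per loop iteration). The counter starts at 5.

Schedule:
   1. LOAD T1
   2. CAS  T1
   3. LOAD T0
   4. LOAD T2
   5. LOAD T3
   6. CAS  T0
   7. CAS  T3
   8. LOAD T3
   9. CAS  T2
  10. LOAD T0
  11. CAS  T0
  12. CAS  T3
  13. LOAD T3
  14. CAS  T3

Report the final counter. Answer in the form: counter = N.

counter = 9

[1] T1.load  rd  (counter 5, T1.r 5)
[2] T1.cas  hit  (counter 6, T1.r 5)
[3] T0.load  rd  (counter 6, T0.r 6)
[4] T2.load  rd  (counter 6, T2.r 6)
[5] T3.load  rd  (counter 6, T3.r 6)
[6] T0.cas  hit  (counter 7, T0.r 6)
[7] T3.cas  miss  (counter 7, T3.r 6)
[8] T3.load  rd  (counter 7, T3.r 7)
[9] T2.cas  miss  (counter 7, T2.r 6)
[10] T0.load  rd  (counter 7, T0.r 7)
[11] T0.cas  hit  (counter 8, T0.r 7)
[12] T3.cas  miss  (counter 8, T3.r 7)
[13] T3.load  rd  (counter 8, T3.r 8)
[14] T3.cas  hit  (counter 9, T3.r 8)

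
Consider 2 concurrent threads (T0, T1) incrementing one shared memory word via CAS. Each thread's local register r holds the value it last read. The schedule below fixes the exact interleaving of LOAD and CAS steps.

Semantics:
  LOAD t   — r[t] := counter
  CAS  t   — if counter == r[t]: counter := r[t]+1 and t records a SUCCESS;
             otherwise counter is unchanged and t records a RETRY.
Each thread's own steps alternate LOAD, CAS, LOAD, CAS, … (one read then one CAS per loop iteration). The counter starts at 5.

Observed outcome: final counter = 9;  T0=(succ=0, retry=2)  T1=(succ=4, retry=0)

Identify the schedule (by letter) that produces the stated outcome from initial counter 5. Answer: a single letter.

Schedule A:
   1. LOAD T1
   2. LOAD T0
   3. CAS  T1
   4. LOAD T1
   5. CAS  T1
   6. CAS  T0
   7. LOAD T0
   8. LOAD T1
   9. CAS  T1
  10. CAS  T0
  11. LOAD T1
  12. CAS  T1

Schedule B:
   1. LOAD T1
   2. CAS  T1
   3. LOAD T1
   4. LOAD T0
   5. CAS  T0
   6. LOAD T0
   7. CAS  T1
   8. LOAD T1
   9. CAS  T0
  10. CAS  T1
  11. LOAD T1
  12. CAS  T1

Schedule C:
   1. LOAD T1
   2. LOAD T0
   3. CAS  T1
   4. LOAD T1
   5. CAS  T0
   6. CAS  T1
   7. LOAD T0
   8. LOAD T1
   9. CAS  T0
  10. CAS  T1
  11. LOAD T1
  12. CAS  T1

Run A:
#1 T1 reads 5
#2 T0 reads 5
#3 T1 CAS(5→6) writes; counter now 6
#4 T1 reads 6
#5 T1 CAS(6→7) writes; counter now 7
#6 T0 CAS(5→6) fails; counter now 7
#7 T0 reads 7
#8 T1 reads 7
#9 T1 CAS(7→8) writes; counter now 8
#10 T0 CAS(7→8) fails; counter now 8
#11 T1 reads 8
#12 T1 CAS(8→9) writes; counter now 9

A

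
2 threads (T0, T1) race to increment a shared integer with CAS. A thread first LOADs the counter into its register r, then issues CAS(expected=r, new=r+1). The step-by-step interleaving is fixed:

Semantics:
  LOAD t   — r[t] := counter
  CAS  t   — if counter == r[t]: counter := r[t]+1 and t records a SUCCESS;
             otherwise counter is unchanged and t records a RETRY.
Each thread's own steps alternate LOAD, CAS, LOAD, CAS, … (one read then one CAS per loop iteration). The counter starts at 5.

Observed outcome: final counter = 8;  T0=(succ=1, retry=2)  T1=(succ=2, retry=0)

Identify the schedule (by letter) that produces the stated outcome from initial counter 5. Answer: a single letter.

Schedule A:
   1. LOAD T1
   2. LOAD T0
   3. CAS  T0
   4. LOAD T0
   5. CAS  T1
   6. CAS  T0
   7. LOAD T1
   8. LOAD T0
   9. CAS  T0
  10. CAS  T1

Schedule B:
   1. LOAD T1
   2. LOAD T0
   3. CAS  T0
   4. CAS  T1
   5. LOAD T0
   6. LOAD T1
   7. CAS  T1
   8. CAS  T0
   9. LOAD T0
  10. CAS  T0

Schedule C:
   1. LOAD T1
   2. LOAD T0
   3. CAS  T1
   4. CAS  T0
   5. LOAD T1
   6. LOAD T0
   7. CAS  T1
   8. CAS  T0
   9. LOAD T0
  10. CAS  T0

Run C:
[1] T1.load  rd  (counter 5, T1.r 5)
[2] T0.load  rd  (counter 5, T0.r 5)
[3] T1.cas  hit  (counter 6, T1.r 5)
[4] T0.cas  miss  (counter 6, T0.r 5)
[5] T1.load  rd  (counter 6, T1.r 6)
[6] T0.load  rd  (counter 6, T0.r 6)
[7] T1.cas  hit  (counter 7, T1.r 6)
[8] T0.cas  miss  (counter 7, T0.r 6)
[9] T0.load  rd  (counter 7, T0.r 7)
[10] T0.cas  hit  (counter 8, T0.r 7)

C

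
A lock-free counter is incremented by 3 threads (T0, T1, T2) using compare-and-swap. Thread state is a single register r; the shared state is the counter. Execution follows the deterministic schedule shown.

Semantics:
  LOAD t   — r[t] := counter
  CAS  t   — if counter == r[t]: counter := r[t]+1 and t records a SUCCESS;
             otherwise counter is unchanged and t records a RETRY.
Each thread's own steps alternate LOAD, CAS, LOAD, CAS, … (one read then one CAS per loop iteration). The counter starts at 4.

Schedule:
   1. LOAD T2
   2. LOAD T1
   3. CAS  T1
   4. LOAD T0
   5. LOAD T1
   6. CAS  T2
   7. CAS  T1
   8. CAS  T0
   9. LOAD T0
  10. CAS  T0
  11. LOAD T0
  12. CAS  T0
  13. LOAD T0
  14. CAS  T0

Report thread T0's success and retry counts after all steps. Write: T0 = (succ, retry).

#1 T2 reads 4
#2 T1 reads 4
#3 T1 CAS(4→5) writes; counter now 5
#4 T0 reads 5
#5 T1 reads 5
#6 T2 CAS(4→5) fails; counter now 5
#7 T1 CAS(5→6) writes; counter now 6
#8 T0 CAS(5→6) fails; counter now 6
#9 T0 reads 6
#10 T0 CAS(6→7) writes; counter now 7
#11 T0 reads 7
#12 T0 CAS(7→8) writes; counter now 8
#13 T0 reads 8
#14 T0 CAS(8→9) writes; counter now 9

T0 = (3, 1)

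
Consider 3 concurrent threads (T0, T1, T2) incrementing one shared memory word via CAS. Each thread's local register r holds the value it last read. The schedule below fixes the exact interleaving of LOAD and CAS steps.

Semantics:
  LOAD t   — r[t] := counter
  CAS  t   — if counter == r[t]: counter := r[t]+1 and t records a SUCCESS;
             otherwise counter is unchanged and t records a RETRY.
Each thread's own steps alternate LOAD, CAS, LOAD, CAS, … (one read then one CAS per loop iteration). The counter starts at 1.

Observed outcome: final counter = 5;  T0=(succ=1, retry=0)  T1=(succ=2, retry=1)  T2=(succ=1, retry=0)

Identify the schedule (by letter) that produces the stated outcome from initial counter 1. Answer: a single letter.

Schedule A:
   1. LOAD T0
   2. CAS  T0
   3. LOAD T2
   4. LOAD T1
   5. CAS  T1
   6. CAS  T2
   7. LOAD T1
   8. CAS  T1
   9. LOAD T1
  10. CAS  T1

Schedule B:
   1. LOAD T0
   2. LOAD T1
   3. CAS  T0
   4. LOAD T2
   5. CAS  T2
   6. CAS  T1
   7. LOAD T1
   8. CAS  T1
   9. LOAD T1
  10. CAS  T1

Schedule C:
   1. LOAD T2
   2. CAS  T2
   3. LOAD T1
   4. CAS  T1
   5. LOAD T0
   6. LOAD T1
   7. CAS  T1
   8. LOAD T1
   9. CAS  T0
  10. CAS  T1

B

Run B:
1. LOAD T0 → mem=1 r[T0]=1 [LOAD]
2. LOAD T1 → mem=1 r[T1]=1 [LOAD]
3. CAS T0 → mem=2 r[T0]=1 [OK]
4. LOAD T2 → mem=2 r[T2]=2 [LOAD]
5. CAS T2 → mem=3 r[T2]=2 [OK]
6. CAS T1 → mem=3 r[T1]=1 [RETRY]
7. LOAD T1 → mem=3 r[T1]=3 [LOAD]
8. CAS T1 → mem=4 r[T1]=3 [OK]
9. LOAD T1 → mem=4 r[T1]=4 [LOAD]
10. CAS T1 → mem=5 r[T1]=4 [OK]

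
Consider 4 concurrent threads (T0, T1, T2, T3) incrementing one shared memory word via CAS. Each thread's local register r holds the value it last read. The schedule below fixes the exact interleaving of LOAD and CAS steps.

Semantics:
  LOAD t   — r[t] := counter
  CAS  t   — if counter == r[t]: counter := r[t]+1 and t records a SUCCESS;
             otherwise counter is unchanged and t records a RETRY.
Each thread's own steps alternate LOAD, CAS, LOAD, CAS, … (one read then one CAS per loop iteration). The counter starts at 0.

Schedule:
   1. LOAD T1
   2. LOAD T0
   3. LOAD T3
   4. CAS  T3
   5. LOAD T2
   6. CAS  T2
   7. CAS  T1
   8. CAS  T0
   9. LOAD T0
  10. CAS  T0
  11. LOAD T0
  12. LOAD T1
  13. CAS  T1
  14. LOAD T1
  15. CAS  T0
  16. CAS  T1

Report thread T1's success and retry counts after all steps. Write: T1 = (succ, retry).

T1 = (2, 1)

1. LOAD T1 → mem=0 r[T1]=0 [LOAD]
2. LOAD T0 → mem=0 r[T0]=0 [LOAD]
3. LOAD T3 → mem=0 r[T3]=0 [LOAD]
4. CAS T3 → mem=1 r[T3]=0 [OK]
5. LOAD T2 → mem=1 r[T2]=1 [LOAD]
6. CAS T2 → mem=2 r[T2]=1 [OK]
7. CAS T1 → mem=2 r[T1]=0 [RETRY]
8. CAS T0 → mem=2 r[T0]=0 [RETRY]
9. LOAD T0 → mem=2 r[T0]=2 [LOAD]
10. CAS T0 → mem=3 r[T0]=2 [OK]
11. LOAD T0 → mem=3 r[T0]=3 [LOAD]
12. LOAD T1 → mem=3 r[T1]=3 [LOAD]
13. CAS T1 → mem=4 r[T1]=3 [OK]
14. LOAD T1 → mem=4 r[T1]=4 [LOAD]
15. CAS T0 → mem=4 r[T0]=3 [RETRY]
16. CAS T1 → mem=5 r[T1]=4 [OK]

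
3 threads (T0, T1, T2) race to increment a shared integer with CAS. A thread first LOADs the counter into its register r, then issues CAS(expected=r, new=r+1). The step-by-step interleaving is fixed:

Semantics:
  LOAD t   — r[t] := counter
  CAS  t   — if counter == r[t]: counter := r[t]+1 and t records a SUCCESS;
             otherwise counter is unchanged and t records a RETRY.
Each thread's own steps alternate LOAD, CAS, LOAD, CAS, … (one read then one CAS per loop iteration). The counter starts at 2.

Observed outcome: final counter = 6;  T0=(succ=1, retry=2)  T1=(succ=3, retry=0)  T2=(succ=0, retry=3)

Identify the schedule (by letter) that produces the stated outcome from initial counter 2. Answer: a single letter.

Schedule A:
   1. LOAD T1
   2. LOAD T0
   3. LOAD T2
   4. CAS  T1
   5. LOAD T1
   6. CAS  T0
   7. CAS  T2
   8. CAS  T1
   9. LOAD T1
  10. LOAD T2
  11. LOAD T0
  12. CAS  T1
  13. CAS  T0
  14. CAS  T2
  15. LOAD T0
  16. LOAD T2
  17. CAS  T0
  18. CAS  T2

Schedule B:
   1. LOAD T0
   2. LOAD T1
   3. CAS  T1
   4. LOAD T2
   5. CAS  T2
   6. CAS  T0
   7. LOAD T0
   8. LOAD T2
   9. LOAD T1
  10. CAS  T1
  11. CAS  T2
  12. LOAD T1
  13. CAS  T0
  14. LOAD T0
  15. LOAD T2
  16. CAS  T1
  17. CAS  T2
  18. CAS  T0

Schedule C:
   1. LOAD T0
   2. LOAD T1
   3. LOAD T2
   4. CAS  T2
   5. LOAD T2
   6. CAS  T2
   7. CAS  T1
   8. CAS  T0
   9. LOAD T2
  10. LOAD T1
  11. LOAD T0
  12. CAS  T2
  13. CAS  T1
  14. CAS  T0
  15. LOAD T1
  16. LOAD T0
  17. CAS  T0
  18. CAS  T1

Tracing schedule A:
1. LOAD T1 → mem=2 r[T1]=2 [LOAD]
2. LOAD T0 → mem=2 r[T0]=2 [LOAD]
3. LOAD T2 → mem=2 r[T2]=2 [LOAD]
4. CAS T1 → mem=3 r[T1]=2 [OK]
5. LOAD T1 → mem=3 r[T1]=3 [LOAD]
6. CAS T0 → mem=3 r[T0]=2 [RETRY]
7. CAS T2 → mem=3 r[T2]=2 [RETRY]
8. CAS T1 → mem=4 r[T1]=3 [OK]
9. LOAD T1 → mem=4 r[T1]=4 [LOAD]
10. LOAD T2 → mem=4 r[T2]=4 [LOAD]
11. LOAD T0 → mem=4 r[T0]=4 [LOAD]
12. CAS T1 → mem=5 r[T1]=4 [OK]
13. CAS T0 → mem=5 r[T0]=4 [RETRY]
14. CAS T2 → mem=5 r[T2]=4 [RETRY]
15. LOAD T0 → mem=5 r[T0]=5 [LOAD]
16. LOAD T2 → mem=5 r[T2]=5 [LOAD]
17. CAS T0 → mem=6 r[T0]=5 [OK]
18. CAS T2 → mem=6 r[T2]=5 [RETRY]

A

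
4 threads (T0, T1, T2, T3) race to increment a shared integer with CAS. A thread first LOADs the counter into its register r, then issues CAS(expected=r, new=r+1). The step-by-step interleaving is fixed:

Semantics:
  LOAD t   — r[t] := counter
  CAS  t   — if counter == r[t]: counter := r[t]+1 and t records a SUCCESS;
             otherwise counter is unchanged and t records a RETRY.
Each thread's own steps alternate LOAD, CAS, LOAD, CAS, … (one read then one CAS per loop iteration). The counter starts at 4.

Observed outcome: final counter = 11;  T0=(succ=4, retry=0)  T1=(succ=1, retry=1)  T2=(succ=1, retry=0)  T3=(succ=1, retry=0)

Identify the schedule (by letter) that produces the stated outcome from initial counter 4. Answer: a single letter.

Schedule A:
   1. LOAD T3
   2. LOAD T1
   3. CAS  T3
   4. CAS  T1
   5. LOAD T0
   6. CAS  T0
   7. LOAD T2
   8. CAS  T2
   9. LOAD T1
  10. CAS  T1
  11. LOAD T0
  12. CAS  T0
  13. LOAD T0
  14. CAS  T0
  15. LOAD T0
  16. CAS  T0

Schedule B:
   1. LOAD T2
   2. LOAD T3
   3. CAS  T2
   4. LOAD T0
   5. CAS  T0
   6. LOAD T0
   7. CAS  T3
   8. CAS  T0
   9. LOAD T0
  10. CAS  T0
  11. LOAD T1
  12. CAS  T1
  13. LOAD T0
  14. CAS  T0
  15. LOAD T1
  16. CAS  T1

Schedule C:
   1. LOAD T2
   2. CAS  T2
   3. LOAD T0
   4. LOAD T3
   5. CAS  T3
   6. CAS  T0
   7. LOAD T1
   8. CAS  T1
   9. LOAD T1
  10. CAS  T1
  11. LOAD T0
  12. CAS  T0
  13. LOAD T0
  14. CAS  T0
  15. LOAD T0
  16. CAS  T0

Tracing schedule A:
   1) LOAD T3:  M=4  r_T3=4
   2) LOAD T1:  M=4  r_T1=4
   3) CAS  T3:  M=5  r_T3=4 ✓
   4) CAS  T1:  M=5  r_T1=4 ✗
   5) LOAD T0:  M=5  r_T0=5
   6) CAS  T0:  M=6  r_T0=5 ✓
   7) LOAD T2:  M=6  r_T2=6
   8) CAS  T2:  M=7  r_T2=6 ✓
   9) LOAD T1:  M=7  r_T1=7
  10) CAS  T1:  M=8  r_T1=7 ✓
  11) LOAD T0:  M=8  r_T0=8
  12) CAS  T0:  M=9  r_T0=8 ✓
  13) LOAD T0:  M=9  r_T0=9
  14) CAS  T0:  M=10  r_T0=9 ✓
  15) LOAD T0:  M=10  r_T0=10
  16) CAS  T0:  M=11  r_T0=10 ✓

A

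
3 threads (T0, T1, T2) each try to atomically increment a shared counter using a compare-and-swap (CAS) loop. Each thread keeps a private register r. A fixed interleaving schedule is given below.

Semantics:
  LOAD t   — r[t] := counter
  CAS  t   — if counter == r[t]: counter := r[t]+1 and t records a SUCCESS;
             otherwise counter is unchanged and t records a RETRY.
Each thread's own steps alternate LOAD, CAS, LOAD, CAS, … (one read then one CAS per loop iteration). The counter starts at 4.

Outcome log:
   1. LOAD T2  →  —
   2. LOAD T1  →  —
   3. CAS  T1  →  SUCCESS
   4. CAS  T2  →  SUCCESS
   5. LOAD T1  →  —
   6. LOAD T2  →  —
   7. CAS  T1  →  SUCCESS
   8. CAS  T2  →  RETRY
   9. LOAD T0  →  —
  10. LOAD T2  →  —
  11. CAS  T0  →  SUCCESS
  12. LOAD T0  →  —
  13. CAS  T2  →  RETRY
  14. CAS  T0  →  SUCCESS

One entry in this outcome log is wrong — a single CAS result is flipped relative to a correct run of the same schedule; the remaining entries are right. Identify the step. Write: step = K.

step = 4

Correct run:
#1 T2 reads 4
#2 T1 reads 4
#3 T1 CAS(4→5) writes; counter now 5
#4 T2 CAS(4→5) fails; counter now 5
#5 T1 reads 5
#6 T2 reads 5
#7 T1 CAS(5→6) writes; counter now 6
#8 T2 CAS(5→6) fails; counter now 6
#9 T0 reads 6
#10 T2 reads 6
#11 T0 CAS(6→7) writes; counter now 7
#12 T0 reads 7
#13 T2 CAS(6→7) fails; counter now 7
#14 T0 CAS(7→8) writes; counter now 8
Log disagrees first at step 4.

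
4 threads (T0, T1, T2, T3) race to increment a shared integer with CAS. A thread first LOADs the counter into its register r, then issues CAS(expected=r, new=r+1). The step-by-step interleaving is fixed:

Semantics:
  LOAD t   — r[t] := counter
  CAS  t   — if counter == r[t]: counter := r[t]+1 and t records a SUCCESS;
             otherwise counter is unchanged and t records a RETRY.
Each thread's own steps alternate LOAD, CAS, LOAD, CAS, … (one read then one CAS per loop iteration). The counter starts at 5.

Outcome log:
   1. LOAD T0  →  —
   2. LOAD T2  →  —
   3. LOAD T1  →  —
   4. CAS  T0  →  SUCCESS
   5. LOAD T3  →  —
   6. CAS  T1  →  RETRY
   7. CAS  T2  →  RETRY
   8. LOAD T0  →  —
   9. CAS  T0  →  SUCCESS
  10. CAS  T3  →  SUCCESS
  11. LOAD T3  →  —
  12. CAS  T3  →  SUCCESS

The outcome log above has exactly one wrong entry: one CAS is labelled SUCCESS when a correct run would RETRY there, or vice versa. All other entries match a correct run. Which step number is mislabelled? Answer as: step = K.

step = 10

Re-executing:
#1 T0 reads 5
#2 T2 reads 5
#3 T1 reads 5
#4 T0 CAS(5→6) writes; counter now 6
#5 T3 reads 6
#6 T1 CAS(5→6) fails; counter now 6
#7 T2 CAS(5→6) fails; counter now 6
#8 T0 reads 6
#9 T0 CAS(6→7) writes; counter now 7
#10 T3 CAS(6→7) fails; counter now 7
#11 T3 reads 7
#12 T3 CAS(7→8) writes; counter now 8
Mismatch at 10.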